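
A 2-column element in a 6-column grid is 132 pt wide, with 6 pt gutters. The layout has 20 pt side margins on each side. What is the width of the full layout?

132 − 1·6 = 126; ÷2 gives c = 63 pt.
Adding margins, columns and gutters: 40 + 378 + 30 = 448 pt.

448 pt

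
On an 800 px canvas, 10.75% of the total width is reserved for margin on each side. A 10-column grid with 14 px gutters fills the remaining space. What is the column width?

800 × (1 − 2·10.75%) = 800 × 78.5% = 628 px for the columns.
10 columns + 9 gutters: 10c + 9·14 = 628.
10c = 628 − 126 = 502, so c = 50.2 px.

50.2 px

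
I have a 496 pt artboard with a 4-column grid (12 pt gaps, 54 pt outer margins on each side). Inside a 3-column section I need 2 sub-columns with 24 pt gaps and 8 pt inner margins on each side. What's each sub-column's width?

Inside the margins: 496 − 108 = 388 pt.
Subtracting 3 gaps of 12 leaves 352 for 4 columns, so c = 88 pt.
3 columns plus 2 gaps: 264 + 24 = 288 pt.
Inner content = 288 − 2·8 = 272 pt.
272 − 1·24 = 248; ÷2 gives d = 124 pt.

124 pt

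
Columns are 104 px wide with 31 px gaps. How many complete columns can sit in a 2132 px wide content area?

16 columns

k columns need k·104 + (k−1)·31 = k·135 − 31.
k·135 − 31 ≤ 2132 → k ≤ 2163 / 135 ≈ 16.02, so k = 16.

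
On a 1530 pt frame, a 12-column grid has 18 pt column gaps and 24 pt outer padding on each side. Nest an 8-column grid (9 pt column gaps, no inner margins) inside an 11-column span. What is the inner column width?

161.75 pt

Take off 48 pt of margins, leaving 1482 pt.
Subtracting 11 column gaps of 18 leaves 1284 for 12 columns, so c = 107 pt.
11 columns plus 10 column gaps: 1177 + 180 = 1357 pt.
1357 − 7·9 = 1294; ÷8 gives d = 161.75 pt.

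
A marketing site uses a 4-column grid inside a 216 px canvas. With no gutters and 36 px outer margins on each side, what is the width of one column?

36 px

Inside the margins: 216 − 72 = 144 px.
144 / 4 = 36 px per column.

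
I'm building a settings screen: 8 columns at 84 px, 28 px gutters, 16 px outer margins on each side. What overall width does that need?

900 px

Total width: 2·16 + 8·84 + 7·28 = 900 px.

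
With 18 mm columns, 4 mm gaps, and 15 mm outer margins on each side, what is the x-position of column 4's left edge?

81 mm

Before column 4: the margin + 3 columns + 3 gaps.
Offset = 15 + 3·(18 + 4) = 15 + 66 = 81 mm.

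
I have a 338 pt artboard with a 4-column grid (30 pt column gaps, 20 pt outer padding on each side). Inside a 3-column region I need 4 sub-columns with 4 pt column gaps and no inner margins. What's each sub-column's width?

Outer content = 338 − 2·20 = 298 pt.
4c + 3·30 = 298 → 4c = 208 → c = 52 pt.
3 columns plus 2 column gaps: 156 + 60 = 216 pt.
4d + 3·4 = 216 → 4d = 204 → d = 51 pt.

51 pt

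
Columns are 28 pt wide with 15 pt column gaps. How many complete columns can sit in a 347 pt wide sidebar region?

k columns need k·28 + (k−1)·15 = k·43 − 15.
k·43 − 15 ≤ 347 → k ≤ 362 / 43 ≈ 8.42, so k = 8.

8 columns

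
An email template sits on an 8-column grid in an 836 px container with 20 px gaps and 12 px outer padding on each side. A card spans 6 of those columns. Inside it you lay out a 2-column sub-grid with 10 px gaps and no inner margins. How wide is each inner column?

Subtract both margins: 836 − 2·12 = 812 px.
812 − 7·20 = 672; ÷8 gives c = 84 px.
Span of 6: 6·84 + 5·20 = 504 + 100 = 604 px.
604 − 1·10 = 594; ÷2 gives d = 297 px.

297 px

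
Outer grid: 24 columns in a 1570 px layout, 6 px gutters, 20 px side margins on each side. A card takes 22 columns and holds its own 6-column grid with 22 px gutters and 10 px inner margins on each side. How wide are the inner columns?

212 px

Subtract both margins: 1570 − 2·20 = 1530 px.
Subtracting 23 gutters of 6 leaves 1392 for 24 columns, so c = 58 px.
22-column span = 22·58 + 21·6 = 1402 px.
Inner content = 1402 − 2·10 = 1382 px.
6d + 5·22 = 1382 → 6d = 1272 → d = 212 px.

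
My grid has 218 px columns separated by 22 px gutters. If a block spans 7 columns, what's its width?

Span of 7: 7·218 + 6·22 = 1526 + 132 = 1658 px.

1658 px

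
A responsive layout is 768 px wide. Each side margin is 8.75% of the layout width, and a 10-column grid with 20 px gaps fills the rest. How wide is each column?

Each margin = 8.75% of 768 = 67.2 px; content = 768 − 2·67.2 = 633.6 px.
633.6 − 9·20 = 453.6; ÷10 gives c = 45.36 px.

45.36 px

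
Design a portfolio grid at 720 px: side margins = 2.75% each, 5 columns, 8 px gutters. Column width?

129.68 px

Each margin = 2.75% of 720 = 19.8 px; content = 720 − 2·19.8 = 680.4 px.
Subtracting 4 gutters of 8 leaves 648.4 for 5 columns, so c = 129.68 px.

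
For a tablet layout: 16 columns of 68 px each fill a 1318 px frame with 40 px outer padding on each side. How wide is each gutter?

Take off 80 px of margins, leaving 1238 px.
Columns use 1088 px, leaving 150 px across 15 gutters = 10 px each.

10 px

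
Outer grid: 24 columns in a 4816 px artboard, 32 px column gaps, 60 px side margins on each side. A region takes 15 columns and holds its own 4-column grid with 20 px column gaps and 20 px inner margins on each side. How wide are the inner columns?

705.75 px

Inside the margins: 4816 − 120 = 4696 px.
24 columns + 23 column gaps: 24c + 23·32 = 4696.
24c = 4696 − 736 = 3960, so c = 165 px.
15 columns plus 14 column gaps: 2475 + 448 = 2923 px.
Inner content = 2923 − 2·20 = 2883 px.
4 columns + 3 column gaps: 4d + 3·20 = 2883.
4d = 2883 − 60 = 2823, so d = 705.75 px.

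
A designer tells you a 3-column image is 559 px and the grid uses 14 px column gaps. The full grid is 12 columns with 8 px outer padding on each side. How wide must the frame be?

3 columns + 2 column gaps: 3c + 2·14 = 559.
3c = 559 − 28 = 531, so c = 177 px.
Adding margins, columns and gutters: 16 + 2124 + 154 = 2294 px.

2294 px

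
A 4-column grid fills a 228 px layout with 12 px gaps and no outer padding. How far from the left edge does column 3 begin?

120 px

4 columns + 3 gaps: 4c + 3·12 = 228.
4c = 228 − 36 = 192, so c = 48 px.
Before column 3: 2 columns + 2 gaps.
Offset = 2·(48 + 12) = 2·60 = 120 px.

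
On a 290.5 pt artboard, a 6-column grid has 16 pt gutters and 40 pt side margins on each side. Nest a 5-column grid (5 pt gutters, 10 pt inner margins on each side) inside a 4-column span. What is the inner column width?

19 pt

Inside the margins: 290.5 − 80 = 210.5 pt.
Subtracting 5 gutters of 16 leaves 130.5 for 6 columns, so c = 21.75 pt.
Span of 4: 4·21.75 + 3·16 = 87 + 48 = 135 pt.
Inner content = 135 − 2·10 = 115 pt.
Subtracting 4 gutters of 5 leaves 95 for 5 columns, so d = 19 pt.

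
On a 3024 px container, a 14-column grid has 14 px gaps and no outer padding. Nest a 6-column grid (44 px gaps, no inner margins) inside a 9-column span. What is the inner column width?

3024 − 13·14 = 2842; ÷14 gives c = 203 px.
9-column span = 9·203 + 8·14 = 1939 px.
Subtracting 5 gaps of 44 leaves 1719 for 6 columns, so d = 286.5 px.

286.5 px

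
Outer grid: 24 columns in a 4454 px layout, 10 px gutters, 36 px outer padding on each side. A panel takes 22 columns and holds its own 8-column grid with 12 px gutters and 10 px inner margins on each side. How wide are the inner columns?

Take off 72 px of margins, leaving 4382 px.
24c + 23·10 = 4382 → 24c = 4152 → c = 173 px.
Span of 22: 22·173 + 21·10 = 3806 + 210 = 4016 px.
Inner content = 4016 − 2·10 = 3996 px.
Subtracting 7 gutters of 12 leaves 3912 for 8 columns, so d = 489 px.

489 px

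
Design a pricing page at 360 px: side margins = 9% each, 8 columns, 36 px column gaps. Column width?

360 × (1 − 2·9%) = 360 × 82% = 295.2 px for the columns.
295.2 − 7·36 = 43.2; ÷8 gives c = 5.4 px.

5.4 px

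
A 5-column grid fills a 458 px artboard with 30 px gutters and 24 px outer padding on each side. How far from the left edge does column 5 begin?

376 px

Inside the margins: 458 − 48 = 410 px.
410 − 4·30 = 290; ÷5 gives c = 58 px.
Each column+gutter stride is 88 px; 4 of them past the 24 px margin is 24 + 352 = 376 px.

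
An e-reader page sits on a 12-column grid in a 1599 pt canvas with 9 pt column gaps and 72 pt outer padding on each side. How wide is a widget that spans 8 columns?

Inside the margins: 1599 − 144 = 1455 pt.
Subtracting 11 column gaps of 9 leaves 1356 for 12 columns, so c = 113 pt.
Span of 8: 8·113 + 7·9 = 904 + 63 = 967 pt.

967 pt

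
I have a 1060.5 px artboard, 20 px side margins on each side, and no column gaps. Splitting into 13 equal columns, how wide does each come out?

Inside the margins: 1060.5 − 40 = 1020.5 px.
1020.5 / 13 = 78.5 px per column.

78.5 px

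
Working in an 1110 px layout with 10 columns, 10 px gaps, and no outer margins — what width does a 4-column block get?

438 px

1110 − 9·10 = 1020; ÷10 gives c = 102 px.
4-column span = 4·102 + 3·10 = 438 px.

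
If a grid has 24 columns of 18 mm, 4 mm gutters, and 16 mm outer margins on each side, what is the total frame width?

556 mm

Frame = 2·16 + 24·18 + 23·4 = 32 + 432 + 92 = 556 mm.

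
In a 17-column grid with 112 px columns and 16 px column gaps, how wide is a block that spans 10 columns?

10-column span = 10·112 + 9·16 = 1264 px.

1264 px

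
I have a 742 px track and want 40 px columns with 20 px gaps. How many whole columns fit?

Each extra column adds 40 + 20 = 60 px.
(742 + 20) / 60 = 12.70, so 12 columns fit.

12 columns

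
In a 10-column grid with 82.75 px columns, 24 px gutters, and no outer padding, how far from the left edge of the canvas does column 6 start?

No margin, so column 6 starts at 5·(column + gutter) = 5·106.75 = 533.75 px.

533.75 px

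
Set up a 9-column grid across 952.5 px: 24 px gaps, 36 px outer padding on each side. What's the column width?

76.5 px

Take off 72 px of margins, leaving 880.5 px.
9c + 8·24 = 880.5 → 9c = 688.5 → c = 76.5 px.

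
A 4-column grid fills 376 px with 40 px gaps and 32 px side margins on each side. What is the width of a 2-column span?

136 px

Take off 64 px of margins, leaving 312 px.
4c + 3·40 = 312 → 4c = 192 → c = 48 px.
Span of 2: 2·48 + 1·40 = 96 + 40 = 136 px.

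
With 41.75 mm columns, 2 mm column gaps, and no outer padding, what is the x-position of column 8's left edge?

306.25 mm

No margin, so column 8 starts at 7·(column + gutter) = 7·43.75 = 306.25 mm.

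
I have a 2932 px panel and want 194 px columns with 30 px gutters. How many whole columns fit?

k columns need k·194 + (k−1)·30 = k·224 − 30.
k·224 − 30 ≤ 2932 → k ≤ 2962 / 224 ≈ 13.22, so k = 13.

13 columns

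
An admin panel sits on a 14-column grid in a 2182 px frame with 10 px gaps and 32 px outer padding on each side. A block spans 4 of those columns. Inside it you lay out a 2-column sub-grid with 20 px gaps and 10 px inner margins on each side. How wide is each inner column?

Outer content = 2182 − 2·32 = 2118 px.
Subtracting 13 gaps of 10 leaves 1988 for 14 columns, so c = 142 px.
Span of 4: 4·142 + 3·10 = 568 + 30 = 598 px.
Inner content = 598 − 2·10 = 578 px.
2d + 1·20 = 578 → 2d = 558 → d = 279 px.

279 px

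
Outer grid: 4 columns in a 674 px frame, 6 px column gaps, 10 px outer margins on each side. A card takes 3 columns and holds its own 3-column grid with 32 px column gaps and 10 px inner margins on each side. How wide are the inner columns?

135 px

Inside the margins: 674 − 20 = 654 px.
654 − 3·6 = 636; ÷4 gives c = 159 px.
3-column span = 3·159 + 2·6 = 489 px.
Inner content = 489 − 2·10 = 469 px.
469 − 2·32 = 405; ÷3 gives d = 135 px.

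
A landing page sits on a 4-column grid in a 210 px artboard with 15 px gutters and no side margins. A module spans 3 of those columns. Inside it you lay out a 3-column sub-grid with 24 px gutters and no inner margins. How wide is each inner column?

4 columns + 3 gutters: 4c + 3·15 = 210.
4c = 210 − 45 = 165, so c = 41.25 px.
3-column span = 3·41.25 + 2·15 = 153.75 px.
Subtracting 2 gutters of 24 leaves 105.75 for 3 columns, so d = 35.25 px.

35.25 px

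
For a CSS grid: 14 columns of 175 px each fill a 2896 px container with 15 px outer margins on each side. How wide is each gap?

32 px

Content width = 2896 − 2·15 = 2866 px.
Columns use 2450 px, leaving 416 px across 13 gaps = 32 px each.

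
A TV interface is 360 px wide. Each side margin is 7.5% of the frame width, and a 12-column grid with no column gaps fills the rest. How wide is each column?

Each margin = 7.5% of 360 = 27 px; content = 360 − 2·27 = 306 px.
12c = 306 → c = 25.5 px.

25.5 px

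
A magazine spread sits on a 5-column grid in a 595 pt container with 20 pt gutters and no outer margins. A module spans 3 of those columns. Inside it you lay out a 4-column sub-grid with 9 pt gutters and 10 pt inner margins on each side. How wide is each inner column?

75.5 pt

595 − 4·20 = 515; ÷5 gives c = 103 pt.
3 columns plus 2 gutters: 309 + 40 = 349 pt.
Inner content = 349 − 2·10 = 329 pt.
4 columns + 3 gutters: 4d + 3·9 = 329.
4d = 329 − 27 = 302, so d = 75.5 pt.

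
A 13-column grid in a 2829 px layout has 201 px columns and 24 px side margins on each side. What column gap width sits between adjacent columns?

14 px

Inside the margins: 2829 − 48 = 2781 px.
13 columns take 13·201 = 2613 px; remaining 168 splits into 12 column gaps.
g = 168 / 12 = 14 px.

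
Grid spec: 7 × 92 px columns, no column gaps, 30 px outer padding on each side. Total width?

Summing: 60 + 644 = 704 px.

704 px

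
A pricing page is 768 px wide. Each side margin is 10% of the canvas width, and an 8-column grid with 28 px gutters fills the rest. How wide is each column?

Margins: 10% × 768 = 76.8 px each, so content = 768 − 153.6 = 614.4 px.
614.4 − 7·28 = 418.4; ÷8 gives c = 52.3 px.

52.3 px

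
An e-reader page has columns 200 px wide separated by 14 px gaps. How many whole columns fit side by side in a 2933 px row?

13 columns: 13·200 + 12·14 = 2768 px ≤ 2933.
14 columns: 2982 px > 2933. So 13.

13 columns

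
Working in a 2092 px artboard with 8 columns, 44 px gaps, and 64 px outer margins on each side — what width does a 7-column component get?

1713 px

Content width = 2092 − 2·64 = 1964 px.
Subtracting 7 gaps of 44 leaves 1656 for 8 columns, so c = 207 px.
Span of 7: 7·207 + 6·44 = 1449 + 264 = 1713 px.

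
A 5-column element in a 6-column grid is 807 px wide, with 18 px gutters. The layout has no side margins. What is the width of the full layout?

972 px

Subtracting 4 gutters of 18 leaves 735 for 5 columns, so c = 147 px.
Layout = 6·147 + 5·18 = 882 + 90 = 972 px.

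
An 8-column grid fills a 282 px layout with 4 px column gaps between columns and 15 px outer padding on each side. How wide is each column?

Content width = 282 − 2·15 = 252 px.
252 − 7·4 = 224; ÷8 gives c = 28 px.

28 px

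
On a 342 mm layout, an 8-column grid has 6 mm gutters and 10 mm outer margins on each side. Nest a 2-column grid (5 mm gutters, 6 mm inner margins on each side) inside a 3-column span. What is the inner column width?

Inside the margins: 342 − 20 = 322 mm.
8c + 7·6 = 322 → 8c = 280 → c = 35 mm.
3-column span = 3·35 + 2·6 = 117 mm.
Inner content = 117 − 2·6 = 105 mm.
105 − 1·5 = 100; ÷2 gives d = 50 mm.

50 mm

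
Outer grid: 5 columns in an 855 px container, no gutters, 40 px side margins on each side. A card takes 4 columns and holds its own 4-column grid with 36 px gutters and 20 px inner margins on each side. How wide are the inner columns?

118 px

Outer content = 855 − 2·40 = 775 px.
775 / 5 = 155 px per column.
With no gutters, 4 columns span 4·155 = 620 px.
Inner content = 620 − 2·20 = 580 px.
4d + 3·36 = 580 → 4d = 472 → d = 118 px.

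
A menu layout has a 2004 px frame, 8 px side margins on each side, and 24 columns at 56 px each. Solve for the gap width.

28 px

Take off 16 px of margins, leaving 1988 px.
24·56 + 23g = 1988 → 23g = 644 → g = 28 px.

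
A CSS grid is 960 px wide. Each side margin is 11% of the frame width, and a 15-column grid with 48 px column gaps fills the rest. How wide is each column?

5.12 px

960 × (1 − 2·11%) = 960 × 78% = 748.8 px for the columns.
748.8 − 14·48 = 76.8; ÷15 gives c = 5.12 px.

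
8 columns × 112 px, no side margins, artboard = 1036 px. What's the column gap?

20 px

8·112 + 7g = 1036 → 7g = 140 → g = 20 px.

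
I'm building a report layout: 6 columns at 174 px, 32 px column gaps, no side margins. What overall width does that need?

Summing: 1044 + 160 = 1204 px.

1204 px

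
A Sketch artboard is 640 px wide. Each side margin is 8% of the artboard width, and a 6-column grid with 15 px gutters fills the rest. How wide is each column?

640 × (1 − 2·8%) = 640 × 84% = 537.6 px for the columns.
6 columns + 5 gutters: 6c + 5·15 = 537.6.
6c = 537.6 − 75 = 462.6, so c = 77.1 px.

77.1 px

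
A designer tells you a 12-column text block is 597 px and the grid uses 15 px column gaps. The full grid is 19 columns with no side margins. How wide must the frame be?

Subtracting 11 column gaps of 15 leaves 432 for 12 columns, so c = 36 px.
Summing: 684 + 270 = 954 px.

954 px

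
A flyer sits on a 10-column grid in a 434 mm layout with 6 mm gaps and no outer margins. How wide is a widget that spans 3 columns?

126 mm

10 columns + 9 gaps: 10c + 9·6 = 434.
10c = 434 − 54 = 380, so c = 38 mm.
3-column span = 3·38 + 2·6 = 126 mm.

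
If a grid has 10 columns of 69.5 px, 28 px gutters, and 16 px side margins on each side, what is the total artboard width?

979 px

Total width: 2·16 + 10·69.5 + 9·28 = 979 px.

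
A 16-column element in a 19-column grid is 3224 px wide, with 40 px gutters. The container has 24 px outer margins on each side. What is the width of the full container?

16 columns + 15 gutters: 16c + 15·40 = 3224.
16c = 3224 − 600 = 2624, so c = 164 px.
Container = 2·24 + 19·164 + 18·40 = 48 + 3116 + 720 = 3884 px.

3884 px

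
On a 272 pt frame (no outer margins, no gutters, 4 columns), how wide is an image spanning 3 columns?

204 pt

272 / 4 = 68 pt per column.
With no gutters, 3 columns span 3·68 = 204 pt.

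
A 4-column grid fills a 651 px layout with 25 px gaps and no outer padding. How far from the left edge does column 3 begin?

338 px

4 columns + 3 gaps: 4c + 3·25 = 651.
4c = 651 − 75 = 576, so c = 144 px.
No margin, so column 3 starts at 2·(column + gutter) = 2·169 = 338 px.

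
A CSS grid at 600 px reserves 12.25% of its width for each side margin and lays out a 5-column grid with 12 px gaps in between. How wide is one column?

600 × (1 − 2·12.25%) = 600 × 75.5% = 453 px for the columns.
5c + 4·12 = 453 → 5c = 405 → c = 81 px.

81 px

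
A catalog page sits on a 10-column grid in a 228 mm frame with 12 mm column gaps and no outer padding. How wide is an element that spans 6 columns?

132 mm

228 − 9·12 = 120; ÷10 gives c = 12 mm.
6 columns plus 5 column gaps: 72 + 60 = 132 mm.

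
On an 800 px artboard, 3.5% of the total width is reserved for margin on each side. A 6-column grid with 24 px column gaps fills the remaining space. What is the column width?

800 × (1 − 2·3.5%) = 800 × 93% = 744 px for the columns.
6 columns + 5 column gaps: 6c + 5·24 = 744.
6c = 744 − 120 = 624, so c = 104 px.

104 px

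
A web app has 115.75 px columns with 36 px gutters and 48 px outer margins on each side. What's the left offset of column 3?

351.5 px

Each column+gutter stride is 151.75 px; 2 of them past the 48 px margin is 48 + 303.5 = 351.5 px.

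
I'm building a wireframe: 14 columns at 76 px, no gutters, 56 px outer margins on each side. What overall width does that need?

Summing: 112 + 1064 = 1176 px.

1176 px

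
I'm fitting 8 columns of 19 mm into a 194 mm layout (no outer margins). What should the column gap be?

8 columns take 8·19 = 152 mm; remaining 42 splits into 7 column gaps.
g = 42 / 7 = 6 mm.

6 mm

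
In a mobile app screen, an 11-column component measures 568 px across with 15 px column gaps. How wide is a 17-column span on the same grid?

886 px

11c + 10·15 = 568 → 11c = 418 → c = 38 px.
Span of 17: 17·38 + 16·15 = 646 + 240 = 886 px.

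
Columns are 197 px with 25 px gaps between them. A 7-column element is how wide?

1529 px

Span of 7: 7·197 + 6·25 = 1379 + 150 = 1529 px.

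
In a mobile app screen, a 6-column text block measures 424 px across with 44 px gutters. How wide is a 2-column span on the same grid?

424 − 5·44 = 204; ÷6 gives c = 34 px.
2 columns plus 1 gutter: 68 + 44 = 112 px.

112 px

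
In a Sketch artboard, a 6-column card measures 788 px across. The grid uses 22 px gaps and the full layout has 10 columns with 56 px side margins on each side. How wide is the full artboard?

788 − 5·22 = 678; ÷6 gives c = 113 px.
Adding margins, columns and gutters: 112 + 1130 + 198 = 1440 px.

1440 px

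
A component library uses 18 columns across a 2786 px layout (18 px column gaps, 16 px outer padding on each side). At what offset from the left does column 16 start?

2326 px

Content = 2786 − 2·16 = 2754 px.
18c + 17·18 = 2754 → 18c = 2448 → c = 136 px.
Each column+gutter stride is 154 px; 15 of them past the 16 px margin is 16 + 2310 = 2326 px.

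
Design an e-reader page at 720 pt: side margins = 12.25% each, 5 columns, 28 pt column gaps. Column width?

Margins: 12.25% × 720 = 88.2 pt each, so content = 720 − 176.4 = 543.6 pt.
5c + 4·28 = 543.6 → 5c = 431.6 → c = 86.32 pt.

86.32 pt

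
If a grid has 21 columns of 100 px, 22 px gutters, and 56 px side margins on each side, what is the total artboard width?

Artboard = 2·56 + 21·100 + 20·22 = 112 + 2100 + 440 = 2652 px.

2652 px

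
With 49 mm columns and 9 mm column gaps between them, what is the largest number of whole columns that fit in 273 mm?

k columns need k·49 + (k−1)·9 = k·58 − 9.
k·58 − 9 ≤ 273 → k ≤ 282 / 58 ≈ 4.86, so k = 4.

4 columns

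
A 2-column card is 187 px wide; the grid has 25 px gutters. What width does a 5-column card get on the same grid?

505 px

2c + 1·25 = 187 → 2c = 162 → c = 81 px.
5 columns plus 4 gutters: 405 + 100 = 505 px.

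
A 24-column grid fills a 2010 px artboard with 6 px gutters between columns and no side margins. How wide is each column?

78 px

24 columns + 23 gutters: 24c + 23·6 = 2010.
24c = 2010 − 138 = 1872, so c = 78 px.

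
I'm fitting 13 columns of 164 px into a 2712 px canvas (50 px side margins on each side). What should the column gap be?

40 px

Content width = 2712 − 2·50 = 2612 px.
Columns use 2132 px, leaving 480 px across 12 column gaps = 40 px each.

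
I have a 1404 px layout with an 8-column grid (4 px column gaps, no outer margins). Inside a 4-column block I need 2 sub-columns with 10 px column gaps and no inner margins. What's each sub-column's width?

345 px

8 columns + 7 column gaps: 8c + 7·4 = 1404.
8c = 1404 − 28 = 1376, so c = 172 px.
4-column span = 4·172 + 3·4 = 700 px.
2 columns + 1 column gap: 2d + 1·10 = 700.
2d = 700 − 10 = 690, so d = 345 px.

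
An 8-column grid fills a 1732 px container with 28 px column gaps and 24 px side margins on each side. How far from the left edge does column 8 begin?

1522 px

Inside the margins: 1732 − 48 = 1684 px.
8 columns + 7 column gaps: 8c + 7·28 = 1684.
8c = 1684 − 196 = 1488, so c = 186 px.
Each column+gutter stride is 214 px; 7 of them past the 24 px margin is 24 + 1498 = 1522 px.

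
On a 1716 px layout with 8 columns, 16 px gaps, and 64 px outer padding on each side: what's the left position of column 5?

866 px

Subtract both margins: 1716 − 2·64 = 1588 px.
8c + 7·16 = 1588 → 8c = 1476 → c = 184.5 px.
Column 5 starts at margin + 4·(column + gutter) = 64 + 4·200.5 = 866 px.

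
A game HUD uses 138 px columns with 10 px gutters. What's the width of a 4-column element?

4 columns plus 3 gutters: 552 + 30 = 582 px.

582 px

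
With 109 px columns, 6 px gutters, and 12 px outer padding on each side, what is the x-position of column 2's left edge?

127 px

Each column+gutter stride is 115 px; 1 of them past the 12 px margin is 12 + 115 = 127 px.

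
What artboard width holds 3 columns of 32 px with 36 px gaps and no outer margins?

Total width: 3·32 + 2·36 = 168 px.

168 px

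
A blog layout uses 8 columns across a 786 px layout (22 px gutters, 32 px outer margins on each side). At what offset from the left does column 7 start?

Content = 786 − 2·32 = 722 px.
Subtracting 7 gutters of 22 leaves 568 for 8 columns, so c = 71 px.
Column 7 starts at margin + 6·(column + gutter) = 32 + 6·93 = 590 px.

590 px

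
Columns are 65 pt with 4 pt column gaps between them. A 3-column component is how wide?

203 pt

3 columns plus 2 column gaps: 195 + 8 = 203 pt.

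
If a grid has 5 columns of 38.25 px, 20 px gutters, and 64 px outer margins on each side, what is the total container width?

399.25 px

Adding margins, columns and gutters: 128 + 191.25 + 80 = 399.25 px.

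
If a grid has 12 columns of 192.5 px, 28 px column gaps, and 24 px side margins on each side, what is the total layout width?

2666 px

Adding margins, columns and gutters: 48 + 2310 + 308 = 2666 px.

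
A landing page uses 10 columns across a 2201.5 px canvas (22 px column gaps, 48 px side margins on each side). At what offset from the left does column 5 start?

Content = 2201.5 − 2·48 = 2105.5 px.
Subtracting 9 column gaps of 22 leaves 1907.5 for 10 columns, so c = 190.75 px.
Column 5 starts at margin + 4·(column + gutter) = 48 + 4·212.75 = 899 px.

899 px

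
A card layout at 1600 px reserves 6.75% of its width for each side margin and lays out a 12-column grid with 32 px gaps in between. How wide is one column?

1600 × (1 − 2·6.75%) = 1600 × 86.5% = 1384 px for the columns.
1384 − 11·32 = 1032; ÷12 gives c = 86 px.

86 px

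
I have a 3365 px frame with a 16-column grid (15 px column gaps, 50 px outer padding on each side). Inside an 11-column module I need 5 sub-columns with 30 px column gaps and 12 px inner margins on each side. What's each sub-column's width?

419.2 px

Outer content = 3365 − 2·50 = 3265 px.
16c + 15·15 = 3265 → 16c = 3040 → c = 190 px.
11 columns plus 10 column gaps: 2090 + 150 = 2240 px.
Inner content = 2240 − 2·12 = 2216 px.
Subtracting 4 column gaps of 30 leaves 2096 for 5 columns, so d = 419.2 px.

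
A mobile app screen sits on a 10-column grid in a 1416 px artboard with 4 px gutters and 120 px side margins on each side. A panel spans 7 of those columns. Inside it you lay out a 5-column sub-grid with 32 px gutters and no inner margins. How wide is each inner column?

138.8 px

Subtract both margins: 1416 − 2·120 = 1176 px.
10 columns + 9 gutters: 10c + 9·4 = 1176.
10c = 1176 − 36 = 1140, so c = 114 px.
7 columns plus 6 gutters: 798 + 24 = 822 px.
5 columns + 4 gutters: 5d + 4·32 = 822.
5d = 822 − 128 = 694, so d = 138.8 px.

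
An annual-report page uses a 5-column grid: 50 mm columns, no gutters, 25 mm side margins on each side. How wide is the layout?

Total width: 2·25 + 5·50 = 300 mm.

300 mm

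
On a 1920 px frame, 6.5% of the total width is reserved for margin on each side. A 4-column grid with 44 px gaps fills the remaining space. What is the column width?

Each margin = 6.5% of 1920 = 124.8 px; content = 1920 − 2·124.8 = 1670.4 px.
1670.4 − 3·44 = 1538.4; ÷4 gives c = 384.6 px.

384.6 px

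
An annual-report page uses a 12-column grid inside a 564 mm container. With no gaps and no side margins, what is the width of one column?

With no gaps, each column is 564/12 = 47 mm.

47 mm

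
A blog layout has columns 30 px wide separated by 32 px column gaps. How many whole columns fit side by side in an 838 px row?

k columns need k·30 + (k−1)·32 = k·62 − 32.
k·62 − 32 ≤ 838 → k ≤ 870 / 62 ≈ 14.03, so k = 14.

14 columns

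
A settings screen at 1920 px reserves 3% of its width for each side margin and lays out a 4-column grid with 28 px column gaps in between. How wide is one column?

Margins: 3% × 1920 = 57.6 px each, so content = 1920 − 115.2 = 1804.8 px.
Subtracting 3 column gaps of 28 leaves 1720.8 for 4 columns, so c = 430.2 px.

430.2 px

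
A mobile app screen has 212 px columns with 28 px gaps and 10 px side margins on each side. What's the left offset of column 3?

Before column 3: the margin + 2 columns + 2 gaps.
Offset = 10 + 2·(212 + 28) = 10 + 480 = 490 px.

490 px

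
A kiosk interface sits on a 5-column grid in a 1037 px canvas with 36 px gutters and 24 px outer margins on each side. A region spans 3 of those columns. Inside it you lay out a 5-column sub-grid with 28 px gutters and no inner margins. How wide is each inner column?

Outer content = 1037 − 2·24 = 989 px.
5c + 4·36 = 989 → 5c = 845 → c = 169 px.
3 columns plus 2 gutters: 507 + 72 = 579 px.
5 columns + 4 gutters: 5d + 4·28 = 579.
5d = 579 − 112 = 467, so d = 93.4 px.

93.4 px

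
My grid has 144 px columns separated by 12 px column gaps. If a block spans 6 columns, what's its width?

924 px

6 columns plus 5 column gaps: 864 + 60 = 924 px.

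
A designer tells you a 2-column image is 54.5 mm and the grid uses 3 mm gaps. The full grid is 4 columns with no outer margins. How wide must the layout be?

2 columns + 1 gap: 2c + 1·3 = 54.5.
2c = 54.5 − 3 = 51.5, so c = 25.75 mm.
Total width: 4·25.75 + 3·3 = 112 mm.

112 mm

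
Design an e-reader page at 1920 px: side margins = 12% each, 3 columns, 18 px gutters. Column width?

1920 × (1 − 2·12%) = 1920 × 76% = 1459.2 px for the columns.
3 columns + 2 gutters: 3c + 2·18 = 1459.2.
3c = 1459.2 − 36 = 1423.2, so c = 474.4 px.

474.4 px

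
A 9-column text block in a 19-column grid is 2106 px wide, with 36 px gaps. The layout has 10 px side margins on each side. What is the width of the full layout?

4506 px

9 columns + 8 gaps: 9c + 8·36 = 2106.
9c = 2106 − 288 = 1818, so c = 202 px.
Total width: 2·10 + 19·202 + 18·36 = 4506 px.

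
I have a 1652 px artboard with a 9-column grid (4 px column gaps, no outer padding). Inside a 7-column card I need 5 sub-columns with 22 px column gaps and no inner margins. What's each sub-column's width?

239.2 px

Subtracting 8 column gaps of 4 leaves 1620 for 9 columns, so c = 180 px.
Span of 7: 7·180 + 6·4 = 1260 + 24 = 1284 px.
1284 − 4·22 = 1196; ÷5 gives d = 239.2 px.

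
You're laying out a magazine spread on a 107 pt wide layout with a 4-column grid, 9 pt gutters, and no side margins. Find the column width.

Subtracting 3 gutters of 9 leaves 80 for 4 columns, so c = 20 pt.

20 pt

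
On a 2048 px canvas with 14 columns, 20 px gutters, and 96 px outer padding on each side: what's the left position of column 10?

1302 px

Subtract both margins: 2048 − 2·96 = 1856 px.
14c + 13·20 = 1856 → 14c = 1596 → c = 114 px.
Each column+gutter stride is 134 px; 9 of them past the 96 px margin is 96 + 1206 = 1302 px.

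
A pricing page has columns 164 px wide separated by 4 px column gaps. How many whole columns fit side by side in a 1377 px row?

8 columns: 8·164 + 7·4 = 1340 px ≤ 1377.
9 columns: 1508 px > 1377. So 8.

8 columns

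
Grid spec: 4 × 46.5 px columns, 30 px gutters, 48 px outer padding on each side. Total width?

372 px

Adding margins, columns and gutters: 96 + 186 + 90 = 372 px.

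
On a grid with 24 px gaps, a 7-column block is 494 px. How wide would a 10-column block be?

716 px

494 − 6·24 = 350; ÷7 gives c = 50 px.
Span of 10: 10·50 + 9·24 = 500 + 216 = 716 px.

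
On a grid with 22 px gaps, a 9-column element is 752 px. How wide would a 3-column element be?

236 px

9c + 8·22 = 752 → 9c = 576 → c = 64 px.
3 columns plus 2 gaps: 192 + 44 = 236 px.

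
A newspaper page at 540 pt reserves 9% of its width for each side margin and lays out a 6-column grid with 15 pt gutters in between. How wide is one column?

61.3 pt

540 × (1 − 2·9%) = 540 × 82% = 442.8 pt for the columns.
Subtracting 5 gutters of 15 leaves 367.8 for 6 columns, so c = 61.3 pt.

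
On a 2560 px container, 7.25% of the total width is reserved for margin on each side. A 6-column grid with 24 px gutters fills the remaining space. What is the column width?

344.8 px

Margins: 7.25% × 2560 = 185.6 px each, so content = 2560 − 371.2 = 2188.8 px.
Subtracting 5 gutters of 24 leaves 2068.8 for 6 columns, so c = 344.8 px.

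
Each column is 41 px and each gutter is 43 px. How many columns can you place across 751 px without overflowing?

9 columns

9 columns: 9·41 + 8·43 = 713 px ≤ 751.
10 columns: 797 px > 751. So 9.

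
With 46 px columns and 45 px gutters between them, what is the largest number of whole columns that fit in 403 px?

k columns need k·46 + (k−1)·45 = k·91 − 45.
k·91 − 45 ≤ 403 → k ≤ 448 / 91 ≈ 4.92, so k = 4.

4 columns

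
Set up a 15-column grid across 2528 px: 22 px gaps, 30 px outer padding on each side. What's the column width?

144 px

Content width = 2528 − 2·30 = 2468 px.
15c + 14·22 = 2468 → 15c = 2160 → c = 144 px.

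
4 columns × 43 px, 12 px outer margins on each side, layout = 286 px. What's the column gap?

Content width = 286 − 2·12 = 262 px.
4·43 + 3g = 262 → 3g = 90 → g = 30 px.

30 px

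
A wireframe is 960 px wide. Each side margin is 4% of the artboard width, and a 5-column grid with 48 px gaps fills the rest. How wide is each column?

Margins: 4% × 960 = 38.4 px each, so content = 960 − 76.8 = 883.2 px.
Subtracting 4 gaps of 48 leaves 691.2 for 5 columns, so c = 138.24 px.

138.24 px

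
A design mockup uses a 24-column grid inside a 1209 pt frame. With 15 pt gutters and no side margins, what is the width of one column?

36 pt

24c + 23·15 = 1209 → 24c = 864 → c = 36 pt.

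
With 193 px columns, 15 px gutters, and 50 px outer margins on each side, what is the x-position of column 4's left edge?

674 px

Each column+gutter stride is 208 px; 3 of them past the 50 px margin is 50 + 624 = 674 px.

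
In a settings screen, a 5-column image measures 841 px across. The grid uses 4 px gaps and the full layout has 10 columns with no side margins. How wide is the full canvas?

5c + 4·4 = 841 → 5c = 825 → c = 165 px.
Total width: 10·165 + 9·4 = 1686 px.

1686 px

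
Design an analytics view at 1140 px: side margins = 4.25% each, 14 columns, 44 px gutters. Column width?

Margins: 4.25% × 1140 = 48.45 px each, so content = 1140 − 96.9 = 1043.1 px.
1043.1 − 13·44 = 471.1; ÷14 gives c = 33.65 px.

33.65 px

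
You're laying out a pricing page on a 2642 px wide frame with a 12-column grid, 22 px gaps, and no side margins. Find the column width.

200 px

12 columns + 11 gaps: 12c + 11·22 = 2642.
12c = 2642 − 242 = 2400, so c = 200 px.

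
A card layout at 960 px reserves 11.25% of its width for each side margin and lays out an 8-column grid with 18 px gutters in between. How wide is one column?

960 × (1 − 2·11.25%) = 960 × 77.5% = 744 px for the columns.
744 − 7·18 = 618; ÷8 gives c = 77.25 px.

77.25 px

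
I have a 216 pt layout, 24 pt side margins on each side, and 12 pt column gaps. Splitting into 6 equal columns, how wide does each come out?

18 pt

Content width = 216 − 2·24 = 168 pt.
168 − 5·12 = 108; ÷6 gives c = 18 pt.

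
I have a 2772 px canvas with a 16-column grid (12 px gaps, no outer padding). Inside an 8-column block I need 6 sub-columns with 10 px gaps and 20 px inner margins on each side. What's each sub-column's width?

Subtracting 15 gaps of 12 leaves 2592 for 16 columns, so c = 162 px.
8 columns plus 7 gaps: 1296 + 84 = 1380 px.
Inner content = 1380 − 2·20 = 1340 px.
Subtracting 5 gaps of 10 leaves 1290 for 6 columns, so d = 215 px.

215 px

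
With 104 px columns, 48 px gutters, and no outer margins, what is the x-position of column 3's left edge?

Each column+gutter stride is 152 px; with no margin, 2 of them is 304 px.

304 px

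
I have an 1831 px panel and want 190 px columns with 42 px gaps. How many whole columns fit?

Each extra column adds 190 + 42 = 232 px.
(1831 + 42) / 232 = 8.07, so 8 columns fit.

8 columns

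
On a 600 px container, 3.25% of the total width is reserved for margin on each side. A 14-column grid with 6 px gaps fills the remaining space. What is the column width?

600 × (1 − 2·3.25%) = 600 × 93.5% = 561 px for the columns.
14c + 13·6 = 561 → 14c = 483 → c = 34.5 px.

34.5 px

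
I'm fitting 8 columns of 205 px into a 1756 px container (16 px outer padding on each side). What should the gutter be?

Content width = 1756 − 2·16 = 1724 px.
Columns use 1640 px, leaving 84 px across 7 gutters = 12 px each.

12 px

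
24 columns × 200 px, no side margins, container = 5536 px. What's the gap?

32 px

24·200 + 23g = 5536 → 23g = 736 → g = 32 px.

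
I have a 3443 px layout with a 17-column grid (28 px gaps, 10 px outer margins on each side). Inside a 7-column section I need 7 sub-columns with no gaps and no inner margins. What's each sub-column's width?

199 px

Inside the margins: 3443 − 20 = 3423 px.
Subtracting 16 gaps of 28 leaves 2975 for 17 columns, so c = 175 px.
7 columns plus 6 gaps: 1225 + 168 = 1393 px.
1393 / 7 = 199 px per column.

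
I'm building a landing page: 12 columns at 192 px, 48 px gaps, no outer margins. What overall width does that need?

Summing: 2304 + 528 = 2832 px.

2832 px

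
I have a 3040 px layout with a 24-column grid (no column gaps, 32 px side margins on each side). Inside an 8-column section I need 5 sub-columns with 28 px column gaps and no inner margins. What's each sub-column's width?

Inside the margins: 3040 − 64 = 2976 px.
With no column gaps, each column is 2976/24 = 124 px.
8-column span = 8·124 = 992 px.
992 − 4·28 = 880; ÷5 gives d = 176 px.

176 px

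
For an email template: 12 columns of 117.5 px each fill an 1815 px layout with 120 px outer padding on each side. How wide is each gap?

15 px

Content width = 1815 − 2·120 = 1575 px.
Columns use 1410 px, leaving 165 px across 11 gaps = 15 px each.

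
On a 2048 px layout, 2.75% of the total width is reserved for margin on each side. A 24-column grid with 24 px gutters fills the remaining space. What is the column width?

2048 × (1 − 2·2.75%) = 2048 × 94.5% = 1935.36 px for the columns.
Subtracting 23 gutters of 24 leaves 1383.36 for 24 columns, so c = 57.64 px.

57.64 px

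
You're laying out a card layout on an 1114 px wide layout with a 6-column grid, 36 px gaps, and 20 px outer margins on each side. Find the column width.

Content width = 1114 − 2·20 = 1074 px.
6c + 5·36 = 1074 → 6c = 894 → c = 149 px.

149 px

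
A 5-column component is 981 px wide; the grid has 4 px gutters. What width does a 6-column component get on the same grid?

5c + 4·4 = 981 → 5c = 965 → c = 193 px.
6-column span = 6·193 + 5·4 = 1178 px.

1178 px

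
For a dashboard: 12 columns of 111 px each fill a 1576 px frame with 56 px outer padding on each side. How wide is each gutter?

Take off 112 px of margins, leaving 1464 px.
Columns use 1332 px, leaving 132 px across 11 gutters = 12 px each.

12 px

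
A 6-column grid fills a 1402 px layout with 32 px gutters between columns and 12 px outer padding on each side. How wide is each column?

203 px

Take off 24 px of margins, leaving 1378 px.
Subtracting 5 gutters of 32 leaves 1218 for 6 columns, so c = 203 px.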